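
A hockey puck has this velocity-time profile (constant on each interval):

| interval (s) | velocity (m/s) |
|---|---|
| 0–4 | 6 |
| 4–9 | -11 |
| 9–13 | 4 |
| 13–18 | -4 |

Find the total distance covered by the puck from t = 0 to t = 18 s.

115 m

Total distance travelled is ∫|v| dt — sum the magnitudes of each area piece.
0–4 s: |6| × 4 = 24 m
4–9 s: |-11| × 5 = 55 m
9–13 s: |4| × 4 = 16 m
13–18 s: |-4| × 5 = 20 m
Total distance = 115 m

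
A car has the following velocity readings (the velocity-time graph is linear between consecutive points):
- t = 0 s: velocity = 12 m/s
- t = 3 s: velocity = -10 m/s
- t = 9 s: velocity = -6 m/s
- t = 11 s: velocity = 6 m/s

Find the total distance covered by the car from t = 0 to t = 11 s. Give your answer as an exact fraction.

Distance (not displacement) is the total path length: add the absolute areas under v-t.
0–3 s: v = 0 at t = 18/11 s; triangle areas 108/11 + 75/11 = 183/11 m
3–9 s: |½(-10 + -6)(6)| = 48 m
9–11 s: v = 0 at t = 10 s; triangle areas 3 + 3 = 6 m
Total distance = 777/11 m

777/11 m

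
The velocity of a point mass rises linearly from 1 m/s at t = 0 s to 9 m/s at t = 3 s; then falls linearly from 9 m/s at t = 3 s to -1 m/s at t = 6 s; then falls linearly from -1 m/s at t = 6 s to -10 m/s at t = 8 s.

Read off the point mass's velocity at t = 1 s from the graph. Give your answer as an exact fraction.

11/3 m/s

On 0–3 s the graph is linear from 1 to 9 m/s: v(1) = 1 + (9 − 1)·(1 − 0)/(3 − 0) = 11/3 m/s.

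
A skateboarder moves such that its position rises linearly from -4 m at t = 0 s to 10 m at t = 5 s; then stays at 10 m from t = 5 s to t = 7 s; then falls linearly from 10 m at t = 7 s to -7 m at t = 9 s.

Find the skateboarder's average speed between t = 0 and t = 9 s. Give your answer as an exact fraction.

31/9 m/s

Average speed = (total path length)/(elapsed time); on a piecewise-linear x-t graph the path length is Σ|Δx|.
0–5 s: |Δx| = |10 − -4| = 14 m
5–7 s: |Δx| = |10 − 10| = 0 m
7–9 s: |Δx| = |-7 − 10| = 17 m
Total path = 31 m; average speed = 31/9 = 31/9 m/s.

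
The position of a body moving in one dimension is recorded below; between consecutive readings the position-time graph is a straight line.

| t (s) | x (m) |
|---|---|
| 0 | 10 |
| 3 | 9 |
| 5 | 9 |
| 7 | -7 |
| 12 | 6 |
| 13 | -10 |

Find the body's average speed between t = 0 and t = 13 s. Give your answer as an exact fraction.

46/13 m/s

Average speed = (total path length)/(elapsed time); on a piecewise-linear x-t graph the path length is Σ|Δx|.
0–3 s: |Δx| = |9 − 10| = 1 m
3–5 s: |Δx| = |9 − 9| = 0 m
5–7 s: |Δx| = |-7 − 9| = 16 m
7–12 s: |Δx| = |6 − -7| = 13 m
12–13 s: |Δx| = |-10 − 6| = 16 m
Total path = 46 m; average speed = 46/13 = 46/13 m/s.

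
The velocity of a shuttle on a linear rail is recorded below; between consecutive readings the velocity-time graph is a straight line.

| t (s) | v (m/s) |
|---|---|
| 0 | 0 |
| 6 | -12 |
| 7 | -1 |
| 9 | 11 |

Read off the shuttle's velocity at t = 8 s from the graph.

5 m/s

On 7–9 s the graph is linear from -1 to 11 m/s: v(8) = -1 + (11 − -1)·(8 − 7)/(9 − 7) = 5 m/s.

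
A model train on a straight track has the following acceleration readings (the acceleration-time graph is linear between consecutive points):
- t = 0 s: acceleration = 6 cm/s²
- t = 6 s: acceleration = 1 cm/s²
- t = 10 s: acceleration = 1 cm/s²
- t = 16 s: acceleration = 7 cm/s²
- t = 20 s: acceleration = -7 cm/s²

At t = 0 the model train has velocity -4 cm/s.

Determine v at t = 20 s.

Δv equals the area under the a-t graph; then v = v₀ + Δv.
0–6 s: ½(6 + 1)(6) = 21 cm/s
6–10 s: 1 × 4 = 4 cm/s
10–16 s: ½(1 + 7)(6) = 24 cm/s
16–20 s: ½(7 + -7)(4) = 0 cm/s
Δv = 49 cm/s, so v(20) = -4 + (49) = 45 cm/s.

45 cm/s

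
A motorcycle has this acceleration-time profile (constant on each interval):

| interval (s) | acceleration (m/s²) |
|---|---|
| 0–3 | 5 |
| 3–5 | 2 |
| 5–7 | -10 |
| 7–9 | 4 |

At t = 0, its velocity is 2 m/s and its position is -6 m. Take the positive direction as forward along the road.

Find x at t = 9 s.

On each constant-a segment, Δv = aΔt and Δx = v₀Δt + ½aΔt²; chain segment to segment.
0–3 s: v starts 2 m/s; Δx = 2·3 + ½·5·3² = 28.5 m; v ends 17 m/s.
3–5 s: v starts 17 m/s; Δx = 17·2 + ½·2·2² = 38 m; v ends 21 m/s.
5–7 s: v starts 21 m/s; Δx = 21·2 + ½·-10·2² = 22 m; v ends 1 m/s.
7–9 s: v starts 1 m/s; Δx = 1·2 + ½·4·2² = 10 m; v ends 9 m/s.
x(9) = -6 + Σ Δx = 92.5 m.

92.5 m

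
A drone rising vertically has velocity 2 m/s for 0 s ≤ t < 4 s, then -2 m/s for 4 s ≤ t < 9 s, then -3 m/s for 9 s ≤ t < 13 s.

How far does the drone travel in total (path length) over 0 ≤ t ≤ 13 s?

Distance (not displacement) is the total path length: add the absolute areas under v-t.
0–4 s: |2| × 4 = 8 m
4–9 s: |-2| × 5 = 10 m
9–13 s: |-3| × 4 = 12 m
Total distance = 30 m

30 m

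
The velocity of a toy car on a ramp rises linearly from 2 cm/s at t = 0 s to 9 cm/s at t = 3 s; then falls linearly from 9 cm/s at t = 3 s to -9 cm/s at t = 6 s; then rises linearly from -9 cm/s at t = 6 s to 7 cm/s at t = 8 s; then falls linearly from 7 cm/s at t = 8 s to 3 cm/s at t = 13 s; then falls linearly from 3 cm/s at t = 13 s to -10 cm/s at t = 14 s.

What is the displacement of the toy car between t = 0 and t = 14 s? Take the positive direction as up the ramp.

36 cm

Net displacement equals the area under the velocity-time graph (areas below the axis count negative).
0–3 s: ½(2 + 9)(3) = 16.5 cm
3–6 s: ½(9 + -9)(3) = 0 cm
6–8 s: ½(-9 + 7)(2) = -2 cm
8–13 s: ½(7 + 3)(5) = 25 cm
13–14 s: ½(3 + -10)(1) = -3.5 cm
Net displacement = 36 cm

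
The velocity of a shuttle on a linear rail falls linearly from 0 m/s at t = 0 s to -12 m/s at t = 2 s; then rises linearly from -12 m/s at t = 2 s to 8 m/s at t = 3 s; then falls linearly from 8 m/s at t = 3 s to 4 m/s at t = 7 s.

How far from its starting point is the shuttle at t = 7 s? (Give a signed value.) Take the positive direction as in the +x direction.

Displacement is the signed area under the v-t curve.
0–2 s: ½(0 + -12)(2) = -12 m
2–3 s: ½(-12 + 8)(1) = -2 m
3–7 s: ½(8 + 4)(4) = 24 m
Net displacement = 10 m

10 m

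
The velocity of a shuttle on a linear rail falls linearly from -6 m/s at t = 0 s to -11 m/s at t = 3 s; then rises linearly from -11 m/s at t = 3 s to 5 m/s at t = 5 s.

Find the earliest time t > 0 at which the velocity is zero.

v changes sign on 3–5 s (from -11 to 5); the graph is linear there, so v = 0 at t = 3 + (11)·(5 − 3)/(5 − -11) = 4.375 s.

t = 4.375 s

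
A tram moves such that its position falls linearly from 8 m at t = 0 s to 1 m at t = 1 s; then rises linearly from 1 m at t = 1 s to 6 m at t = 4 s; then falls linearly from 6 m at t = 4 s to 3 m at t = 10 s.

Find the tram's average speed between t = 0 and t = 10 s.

Average speed = (total path length)/(elapsed time); on a piecewise-linear x-t graph the path length is Σ|Δx|.
0–1 s: |Δx| = |1 − 8| = 7 m
1–4 s: |Δx| = |6 − 1| = 5 m
4–10 s: |Δx| = |3 − 6| = 3 m
Total path = 15 m; average speed = 15/10 = 1.5 m/s.

1.5 m/s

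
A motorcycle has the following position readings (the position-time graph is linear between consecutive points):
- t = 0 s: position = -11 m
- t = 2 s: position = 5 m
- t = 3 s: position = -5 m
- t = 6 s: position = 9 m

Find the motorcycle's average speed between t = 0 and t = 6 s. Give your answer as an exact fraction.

20/3 m/s

Average speed = (total path length)/(elapsed time); on a piecewise-linear x-t graph the path length is Σ|Δx|.
0–2 s: |Δx| = |5 − -11| = 16 m
2–3 s: |Δx| = |-5 − 5| = 10 m
3–6 s: |Δx| = |9 − -5| = 14 m
Total path = 40 m; average speed = 40/6 = 20/3 m/s.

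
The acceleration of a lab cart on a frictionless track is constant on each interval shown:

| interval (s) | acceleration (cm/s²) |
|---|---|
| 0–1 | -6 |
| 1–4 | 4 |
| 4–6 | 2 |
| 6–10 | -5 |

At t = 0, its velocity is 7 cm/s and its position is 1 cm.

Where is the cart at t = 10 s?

84 cm

On each constant-a segment, Δv = aΔt and Δx = v₀Δt + ½aΔt²; chain segment to segment.
0–1 s: v starts 7 cm/s; Δx = 7·1 + ½·-6·1² = 4 cm; v ends 1 cm/s.
1–4 s: v starts 1 cm/s; Δx = 1·3 + ½·4·3² = 21 cm; v ends 13 cm/s.
4–6 s: v starts 13 cm/s; Δx = 13·2 + ½·2·2² = 30 cm; v ends 17 cm/s.
6–10 s: v starts 17 cm/s; Δx = 17·4 + ½·-5·4² = 28 cm; v ends -3 cm/s.
x(10) = 1 + Σ Δx = 84 cm.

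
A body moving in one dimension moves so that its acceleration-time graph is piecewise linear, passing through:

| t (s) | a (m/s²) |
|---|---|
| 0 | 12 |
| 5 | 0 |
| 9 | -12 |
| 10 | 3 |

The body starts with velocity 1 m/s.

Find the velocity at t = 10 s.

Δv equals the area under the a-t graph; then v = v₀ + Δv.
0–5 s: ½(12 + 0)(5) = 30 m/s
5–9 s: ½(0 + -12)(4) = -24 m/s
9–10 s: ½(-12 + 3)(1) = -4.5 m/s
Δv = 1.5 m/s, so v(10) = 1 + (1.5) = 2.5 m/s.

2.5 m/s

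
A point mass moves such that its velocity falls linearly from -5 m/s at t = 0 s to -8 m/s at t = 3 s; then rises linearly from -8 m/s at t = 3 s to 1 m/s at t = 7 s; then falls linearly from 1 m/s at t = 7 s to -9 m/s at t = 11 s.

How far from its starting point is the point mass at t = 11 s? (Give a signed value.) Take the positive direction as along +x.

Displacement is the signed area under the v-t curve.
0–3 s: ½(-5 + -8)(3) = -19.5 m
3–7 s: ½(-8 + 1)(4) = -14 m
7–11 s: ½(1 + -9)(4) = -16 m
Net displacement = -49.5 m

-49.5 m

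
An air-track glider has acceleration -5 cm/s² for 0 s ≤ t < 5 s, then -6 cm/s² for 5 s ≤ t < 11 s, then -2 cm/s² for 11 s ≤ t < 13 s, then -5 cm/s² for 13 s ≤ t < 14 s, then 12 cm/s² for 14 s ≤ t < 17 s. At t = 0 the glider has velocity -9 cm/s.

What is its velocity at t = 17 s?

-43 cm/s

Δv equals the area under the a-t graph; then v = v₀ + Δv.
0–5 s: -5 × 5 = -25 cm/s
5–11 s: -6 × 6 = -36 cm/s
11–13 s: -2 × 2 = -4 cm/s
13–14 s: -5 × 1 = -5 cm/s
14–17 s: 12 × 3 = 36 cm/s
Δv = -34 cm/s, so v(17) = -9 + (-34) = -43 cm/s.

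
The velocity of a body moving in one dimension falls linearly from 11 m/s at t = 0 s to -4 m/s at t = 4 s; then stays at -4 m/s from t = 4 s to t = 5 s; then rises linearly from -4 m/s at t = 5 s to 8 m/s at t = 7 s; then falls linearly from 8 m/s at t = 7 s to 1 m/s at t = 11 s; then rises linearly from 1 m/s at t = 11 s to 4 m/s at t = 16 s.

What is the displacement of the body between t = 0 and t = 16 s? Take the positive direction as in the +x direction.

Displacement is the signed area under the v-t curve.
0–4 s: ½(11 + -4)(4) = 14 m
4–5 s: -4 × 1 = -4 m
5–7 s: ½(-4 + 8)(2) = 4 m
7–11 s: ½(8 + 1)(4) = 18 m
11–16 s: ½(1 + 4)(5) = 12.5 m
Net displacement = 44.5 m

44.5 m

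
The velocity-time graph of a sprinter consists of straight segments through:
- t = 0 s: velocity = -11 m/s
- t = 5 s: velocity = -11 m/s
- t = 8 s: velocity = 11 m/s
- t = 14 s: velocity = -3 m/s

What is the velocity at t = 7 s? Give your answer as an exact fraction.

On 5–8 s the graph is linear from -11 to 11 m/s: v(7) = -11 + (11 − -11)·(7 − 5)/(8 − 5) = 11/3 m/s.

11/3 m/s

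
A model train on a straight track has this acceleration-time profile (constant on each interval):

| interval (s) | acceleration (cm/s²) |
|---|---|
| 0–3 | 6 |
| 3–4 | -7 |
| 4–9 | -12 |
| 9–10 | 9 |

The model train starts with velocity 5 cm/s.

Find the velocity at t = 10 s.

Δv equals the area under the a-t graph; then v = v₀ + Δv.
0–3 s: 6 × 3 = 18 cm/s
3–4 s: -7 × 1 = -7 cm/s
4–9 s: -12 × 5 = -60 cm/s
9–10 s: 9 × 1 = 9 cm/s
Δv = -40 cm/s, so v(10) = 5 + (-40) = -35 cm/s.

-35 cm/s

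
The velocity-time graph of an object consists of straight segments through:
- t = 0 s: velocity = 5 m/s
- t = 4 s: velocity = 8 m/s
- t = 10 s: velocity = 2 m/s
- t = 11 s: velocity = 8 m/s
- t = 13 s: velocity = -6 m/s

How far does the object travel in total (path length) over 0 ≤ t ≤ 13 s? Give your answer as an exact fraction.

Distance (not displacement) is the total path length: add the absolute areas under v-t.
0–4 s: |½(5 + 8)(4)| = 26 m
4–10 s: |½(8 + 2)(6)| = 30 m
10–11 s: |½(2 + 8)(1)| = 5 m
11–13 s: v = 0 at t = 85/7 s; triangle areas 32/7 + 18/7 = 50/7 m
Total distance = 477/7 m

477/7 m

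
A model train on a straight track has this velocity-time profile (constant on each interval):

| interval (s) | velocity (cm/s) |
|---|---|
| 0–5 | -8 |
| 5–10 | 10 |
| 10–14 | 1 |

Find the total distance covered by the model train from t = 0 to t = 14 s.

Total distance travelled is ∫|v| dt — sum the magnitudes of each area piece.
0–5 s: |-8| × 5 = 40 cm
5–10 s: |10| × 5 = 50 cm
10–14 s: |1| × 4 = 4 cm
Total distance = 94 cm

94 cm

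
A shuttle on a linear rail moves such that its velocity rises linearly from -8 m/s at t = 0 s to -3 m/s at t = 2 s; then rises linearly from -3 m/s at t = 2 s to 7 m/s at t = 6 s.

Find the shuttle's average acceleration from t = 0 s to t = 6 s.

2.5 m/s²

Average acceleration = Δv/Δt = (7 − -8)/(6 − 0) = 2.5 m/s².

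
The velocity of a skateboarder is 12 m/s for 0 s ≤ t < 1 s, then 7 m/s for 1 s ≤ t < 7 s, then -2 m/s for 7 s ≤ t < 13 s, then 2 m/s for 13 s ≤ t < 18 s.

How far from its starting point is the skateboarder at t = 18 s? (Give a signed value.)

52 m

Displacement is the signed area under the v-t curve.
0–1 s: 12 × 1 = 12 m
1–7 s: 7 × 6 = 42 m
7–13 s: -2 × 6 = -12 m
13–18 s: 2 × 5 = 10 m
Net displacement = 52 m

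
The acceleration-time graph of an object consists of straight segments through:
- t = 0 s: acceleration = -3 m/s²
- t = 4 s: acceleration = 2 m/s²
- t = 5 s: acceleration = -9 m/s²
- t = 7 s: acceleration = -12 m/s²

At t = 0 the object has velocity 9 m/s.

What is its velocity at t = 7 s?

Δv equals the area under the a-t graph; then v = v₀ + Δv.
0–4 s: ½(-3 + 2)(4) = -2 m/s
4–5 s: ½(2 + -9)(1) = -3.5 m/s
5–7 s: ½(-9 + -12)(2) = -21 m/s
Δv = -26.5 m/s, so v(7) = 9 + (-26.5) = -17.5 m/s.

-17.5 m/s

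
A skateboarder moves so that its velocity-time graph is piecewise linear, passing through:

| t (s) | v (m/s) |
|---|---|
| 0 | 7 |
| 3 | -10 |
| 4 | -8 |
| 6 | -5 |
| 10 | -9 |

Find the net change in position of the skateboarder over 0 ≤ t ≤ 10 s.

-54.5 m

Net displacement equals the area under the velocity-time graph (areas below the axis count negative).
0–3 s: ½(7 + -10)(3) = -4.5 m
3–4 s: ½(-10 + -8)(1) = -9 m
4–6 s: ½(-8 + -5)(2) = -13 m
6–10 s: ½(-5 + -9)(4) = -28 m
Net displacement = -54.5 m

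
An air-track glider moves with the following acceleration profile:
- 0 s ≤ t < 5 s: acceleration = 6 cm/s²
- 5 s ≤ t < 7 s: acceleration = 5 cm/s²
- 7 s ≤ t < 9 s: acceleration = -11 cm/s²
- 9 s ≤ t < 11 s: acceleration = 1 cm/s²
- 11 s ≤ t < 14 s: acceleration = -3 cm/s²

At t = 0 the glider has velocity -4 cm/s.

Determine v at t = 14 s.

7 cm/s

Δv equals the area under the a-t graph; then v = v₀ + Δv.
0–5 s: 6 × 5 = 30 cm/s
5–7 s: 5 × 2 = 10 cm/s
7–9 s: -11 × 2 = -22 cm/s
9–11 s: 1 × 2 = 2 cm/s
11–14 s: -3 × 3 = -9 cm/s
Δv = 11 cm/s, so v(14) = -4 + (11) = 7 cm/s.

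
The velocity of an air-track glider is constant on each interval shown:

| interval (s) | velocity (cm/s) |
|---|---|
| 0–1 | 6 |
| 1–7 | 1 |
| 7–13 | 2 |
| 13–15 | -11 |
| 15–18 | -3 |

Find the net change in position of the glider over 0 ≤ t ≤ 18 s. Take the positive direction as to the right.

-7 cm

Displacement is the signed area under the v-t curve.
0–1 s: 6 × 1 = 6 cm
1–7 s: 1 × 6 = 6 cm
7–13 s: 2 × 6 = 12 cm
13–15 s: -11 × 2 = -22 cm
15–18 s: -3 × 3 = -9 cm
Net displacement = -7 cm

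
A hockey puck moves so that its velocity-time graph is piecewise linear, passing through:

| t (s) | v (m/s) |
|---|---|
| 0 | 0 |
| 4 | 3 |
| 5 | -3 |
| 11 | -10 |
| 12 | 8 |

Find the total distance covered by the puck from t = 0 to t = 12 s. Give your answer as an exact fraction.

Distance (not displacement) is the total path length: add the absolute areas under v-t.
0–4 s: |½(0 + 3)(4)| = 6 m
4–5 s: v = 0 at t = 4.5 s; triangle areas 0.75 + 0.75 = 1.5 m
5–11 s: |½(-3 + -10)(6)| = 39 m
11–12 s: v = 0 at t = 104/9 s; triangle areas 25/9 + 16/9 = 41/9 m
Total distance = 919/18 m

919/18 m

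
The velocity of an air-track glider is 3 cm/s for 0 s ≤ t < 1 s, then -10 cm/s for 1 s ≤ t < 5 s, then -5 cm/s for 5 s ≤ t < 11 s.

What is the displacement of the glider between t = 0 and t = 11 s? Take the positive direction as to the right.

Net displacement equals the area under the velocity-time graph (areas below the axis count negative).
0–1 s: 3 × 1 = 3 cm
1–5 s: -10 × 4 = -40 cm
5–11 s: -5 × 6 = -30 cm
Net displacement = -67 cm

-67 cm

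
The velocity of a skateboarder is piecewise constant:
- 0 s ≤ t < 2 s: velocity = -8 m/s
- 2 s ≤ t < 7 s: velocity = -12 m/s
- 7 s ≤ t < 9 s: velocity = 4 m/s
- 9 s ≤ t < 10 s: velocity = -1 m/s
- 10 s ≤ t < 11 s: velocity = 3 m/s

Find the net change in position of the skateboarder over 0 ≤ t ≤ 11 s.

Displacement is the signed area under the v-t curve.
0–2 s: -8 × 2 = -16 m
2–7 s: -12 × 5 = -60 m
7–9 s: 4 × 2 = 8 m
9–10 s: -1 × 1 = -1 m
10–11 s: 3 × 1 = 3 m
Net displacement = -66 m

-66 m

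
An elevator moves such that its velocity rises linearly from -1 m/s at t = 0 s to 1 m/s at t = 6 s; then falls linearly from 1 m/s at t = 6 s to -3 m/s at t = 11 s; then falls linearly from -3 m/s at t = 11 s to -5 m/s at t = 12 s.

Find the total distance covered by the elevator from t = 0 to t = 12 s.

13.25 m

Distance (not displacement) is the total path length: add the absolute areas under v-t.
0–6 s: v = 0 at t = 3 s; triangle areas 1.5 + 1.5 = 3 m
6–11 s: v = 0 at t = 7.25 s; triangle areas 0.625 + 5.625 = 6.25 m
11–12 s: |½(-3 + -5)(1)| = 4 m
Total distance = 13.25 m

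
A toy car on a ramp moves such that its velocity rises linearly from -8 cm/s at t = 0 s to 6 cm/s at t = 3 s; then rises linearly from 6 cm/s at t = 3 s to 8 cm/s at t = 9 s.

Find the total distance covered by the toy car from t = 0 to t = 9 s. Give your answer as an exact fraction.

369/7 cm

Total distance travelled is ∫|v| dt — sum the magnitudes of each area piece.
0–3 s: v = 0 at t = 12/7 s; triangle areas 48/7 + 27/7 = 75/7 cm
3–9 s: |½(6 + 8)(6)| = 42 cm
Total distance = 369/7 cm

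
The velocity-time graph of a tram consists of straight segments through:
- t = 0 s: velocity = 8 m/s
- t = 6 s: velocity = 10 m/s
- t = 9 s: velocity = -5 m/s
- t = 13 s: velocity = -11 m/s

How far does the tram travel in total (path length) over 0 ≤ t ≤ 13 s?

98.5 m

Total distance travelled is ∫|v| dt — sum the magnitudes of each area piece.
0–6 s: |½(8 + 10)(6)| = 54 m
6–9 s: v = 0 at t = 8 s; triangle areas 10 + 2.5 = 12.5 m
9–13 s: |½(-5 + -11)(4)| = 32 m
Total distance = 98.5 m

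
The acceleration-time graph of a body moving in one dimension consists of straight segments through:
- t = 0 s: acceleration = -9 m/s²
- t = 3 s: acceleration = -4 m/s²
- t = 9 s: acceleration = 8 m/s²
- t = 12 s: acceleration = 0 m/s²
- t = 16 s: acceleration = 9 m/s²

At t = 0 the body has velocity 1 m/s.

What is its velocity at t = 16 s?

Δv equals the area under the a-t graph; then v = v₀ + Δv.
0–3 s: ½(-9 + -4)(3) = -19.5 m/s
3–9 s: ½(-4 + 8)(6) = 12 m/s
9–12 s: ½(8 + 0)(3) = 12 m/s
12–16 s: ½(0 + 9)(4) = 18 m/s
Δv = 22.5 m/s, so v(16) = 1 + (22.5) = 23.5 m/s.

23.5 m/s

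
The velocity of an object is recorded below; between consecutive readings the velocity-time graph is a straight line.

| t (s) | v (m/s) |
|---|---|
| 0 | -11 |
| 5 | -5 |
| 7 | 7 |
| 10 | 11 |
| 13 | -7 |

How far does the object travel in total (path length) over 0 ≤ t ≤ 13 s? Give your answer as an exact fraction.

262/3 m

Total distance travelled is ∫|v| dt — sum the magnitudes of each area piece.
0–5 s: |½(-11 + -5)(5)| = 40 m
5–7 s: v = 0 at t = 35/6 s; triangle areas 25/12 + 49/12 = 37/6 m
7–10 s: |½(7 + 11)(3)| = 27 m
10–13 s: v = 0 at t = 71/6 s; triangle areas 121/12 + 49/12 = 85/6 m
Total distance = 262/3 m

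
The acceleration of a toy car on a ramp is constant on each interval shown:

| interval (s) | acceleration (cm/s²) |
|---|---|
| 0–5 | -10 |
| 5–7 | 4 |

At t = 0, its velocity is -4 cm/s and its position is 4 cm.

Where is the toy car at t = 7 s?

On each constant-a segment, Δv = aΔt and Δx = v₀Δt + ½aΔt²; chain segment to segment.
0–5 s: v starts -4 cm/s; Δx = -4·5 + ½·-10·5² = -145 cm; v ends -54 cm/s.
5–7 s: v starts -54 cm/s; Δx = -54·2 + ½·4·2² = -100 cm; v ends -46 cm/s.
x(7) = 4 + Σ Δx = -241 cm.

-241 cm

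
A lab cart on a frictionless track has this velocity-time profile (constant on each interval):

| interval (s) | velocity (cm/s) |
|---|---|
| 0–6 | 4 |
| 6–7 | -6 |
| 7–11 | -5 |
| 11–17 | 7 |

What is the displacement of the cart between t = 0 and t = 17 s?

40 cm

Net displacement equals the area under the velocity-time graph (areas below the axis count negative).
0–6 s: 4 × 6 = 24 cm
6–7 s: -6 × 1 = -6 cm
7–11 s: -5 × 4 = -20 cm
11–17 s: 7 × 6 = 42 cm
Net displacement = 40 cm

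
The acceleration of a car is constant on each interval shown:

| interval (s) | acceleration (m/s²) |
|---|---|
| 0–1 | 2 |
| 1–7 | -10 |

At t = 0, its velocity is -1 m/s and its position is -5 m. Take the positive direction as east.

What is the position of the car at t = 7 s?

On each constant-a segment, Δv = aΔt and Δx = v₀Δt + ½aΔt²; chain segment to segment.
0–1 s: v starts -1 m/s; Δx = -1·1 + ½·2·1² = 0 m; v ends 1 m/s.
1–7 s: v starts 1 m/s; Δx = 1·6 + ½·-10·6² = -174 m; v ends -59 m/s.
x(7) = -5 + Σ Δx = -179 m.

-179 m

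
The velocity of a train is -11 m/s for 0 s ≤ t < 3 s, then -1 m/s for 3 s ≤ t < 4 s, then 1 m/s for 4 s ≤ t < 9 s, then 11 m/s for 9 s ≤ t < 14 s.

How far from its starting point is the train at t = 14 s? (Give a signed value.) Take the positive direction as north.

26 m

Net displacement equals the area under the velocity-time graph (areas below the axis count negative).
0–3 s: -11 × 3 = -33 m
3–4 s: -1 × 1 = -1 m
4–9 s: 1 × 5 = 5 m
9–14 s: 11 × 5 = 55 m
Net displacement = 26 m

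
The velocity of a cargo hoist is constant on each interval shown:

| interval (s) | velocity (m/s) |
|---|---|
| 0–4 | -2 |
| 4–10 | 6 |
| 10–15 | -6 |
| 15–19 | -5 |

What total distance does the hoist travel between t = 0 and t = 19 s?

Distance (not displacement) is the total path length: add the absolute areas under v-t.
0–4 s: |-2| × 4 = 8 m
4–10 s: |6| × 6 = 36 m
10–15 s: |-6| × 5 = 30 m
15–19 s: |-5| × 4 = 20 m
Total distance = 94 m

94 m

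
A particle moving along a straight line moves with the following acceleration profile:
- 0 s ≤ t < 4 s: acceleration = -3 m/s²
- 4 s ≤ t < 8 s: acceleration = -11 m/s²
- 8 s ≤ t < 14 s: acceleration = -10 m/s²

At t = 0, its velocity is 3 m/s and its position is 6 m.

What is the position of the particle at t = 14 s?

-628 m

On each constant-a segment, Δv = aΔt and Δx = v₀Δt + ½aΔt²; chain segment to segment.
0–4 s: v starts 3 m/s; Δx = 3·4 + ½·-3·4² = -12 m; v ends -9 m/s.
4–8 s: v starts -9 m/s; Δx = -9·4 + ½·-11·4² = -124 m; v ends -53 m/s.
8–14 s: v starts -53 m/s; Δx = -53·6 + ½·-10·6² = -498 m; v ends -113 m/s.
x(14) = 6 + Σ Δx = -628 m.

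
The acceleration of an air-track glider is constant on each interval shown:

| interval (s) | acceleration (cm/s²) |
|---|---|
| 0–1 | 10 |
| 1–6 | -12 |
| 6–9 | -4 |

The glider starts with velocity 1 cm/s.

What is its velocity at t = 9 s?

-61 cm/s

Δv equals the area under the a-t graph; then v = v₀ + Δv.
0–1 s: 10 × 1 = 10 cm/s
1–6 s: -12 × 5 = -60 cm/s
6–9 s: -4 × 3 = -12 cm/s
Δv = -62 cm/s, so v(9) = 1 + (-62) = -61 cm/s.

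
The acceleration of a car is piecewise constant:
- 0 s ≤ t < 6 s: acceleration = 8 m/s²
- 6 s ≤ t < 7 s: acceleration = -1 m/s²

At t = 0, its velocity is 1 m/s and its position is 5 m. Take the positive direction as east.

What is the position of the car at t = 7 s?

203.5 m

On each constant-a segment, Δv = aΔt and Δx = v₀Δt + ½aΔt²; chain segment to segment.
0–6 s: v starts 1 m/s; Δx = 1·6 + ½·8·6² = 150 m; v ends 49 m/s.
6–7 s: v starts 49 m/s; Δx = 49·1 + ½·-1·1² = 48.5 m; v ends 48 m/s.
x(7) = 5 + Σ Δx = 203.5 m.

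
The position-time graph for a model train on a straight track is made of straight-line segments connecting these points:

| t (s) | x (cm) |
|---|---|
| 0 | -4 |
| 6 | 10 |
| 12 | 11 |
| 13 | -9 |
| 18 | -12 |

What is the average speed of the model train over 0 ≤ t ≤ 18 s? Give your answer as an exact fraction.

19/9 cm/s

Average speed = (total path length)/(elapsed time); on a piecewise-linear x-t graph the path length is Σ|Δx|.
0–6 s: |Δx| = |10 − -4| = 14 cm
6–12 s: |Δx| = |11 − 10| = 1 cm
12–13 s: |Δx| = |-9 − 11| = 20 cm
13–18 s: |Δx| = |-12 − -9| = 3 cm
Total path = 38 cm; average speed = 38/18 = 19/9 cm/s.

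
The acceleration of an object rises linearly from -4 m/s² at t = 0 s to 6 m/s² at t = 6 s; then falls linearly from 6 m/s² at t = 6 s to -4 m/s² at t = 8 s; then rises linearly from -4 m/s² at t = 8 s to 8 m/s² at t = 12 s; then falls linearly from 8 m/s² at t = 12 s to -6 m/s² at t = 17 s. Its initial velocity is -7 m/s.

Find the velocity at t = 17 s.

14 m/s

Δv equals the area under the a-t graph; then v = v₀ + Δv.
0–6 s: ½(-4 + 6)(6) = 6 m/s
6–8 s: ½(6 + -4)(2) = 2 m/s
8–12 s: ½(-4 + 8)(4) = 8 m/s
12–17 s: ½(8 + -6)(5) = 5 m/s
Δv = 21 m/s, so v(17) = -7 + (21) = 14 m/s.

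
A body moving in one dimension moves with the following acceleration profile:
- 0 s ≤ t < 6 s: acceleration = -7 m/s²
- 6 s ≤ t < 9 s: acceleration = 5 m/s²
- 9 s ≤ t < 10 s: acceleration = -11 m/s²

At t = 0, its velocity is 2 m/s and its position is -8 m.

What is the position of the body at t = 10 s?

-250 m

On each constant-a segment, Δv = aΔt and Δx = v₀Δt + ½aΔt²; chain segment to segment.
0–6 s: v starts 2 m/s; Δx = 2·6 + ½·-7·6² = -114 m; v ends -40 m/s.
6–9 s: v starts -40 m/s; Δx = -40·3 + ½·5·3² = -97.5 m; v ends -25 m/s.
9–10 s: v starts -25 m/s; Δx = -25·1 + ½·-11·1² = -30.5 m; v ends -36 m/s.
x(10) = -8 + Σ Δx = -250 m.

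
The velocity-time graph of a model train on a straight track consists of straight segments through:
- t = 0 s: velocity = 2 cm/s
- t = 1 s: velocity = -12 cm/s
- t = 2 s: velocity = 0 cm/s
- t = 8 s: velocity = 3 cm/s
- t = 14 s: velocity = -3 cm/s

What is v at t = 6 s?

On 2–8 s the graph is linear from 0 to 3 cm/s: v(6) = 0 + (3 − 0)·(6 − 2)/(8 − 2) = 2 cm/s.

2 cm/s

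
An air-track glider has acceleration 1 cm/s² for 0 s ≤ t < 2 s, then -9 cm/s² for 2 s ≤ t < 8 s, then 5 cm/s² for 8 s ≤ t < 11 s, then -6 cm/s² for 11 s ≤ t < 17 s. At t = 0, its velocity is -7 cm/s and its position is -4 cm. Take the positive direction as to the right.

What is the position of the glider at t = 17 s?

-734.5 cm

On each constant-a segment, Δv = aΔt and Δx = v₀Δt + ½aΔt²; chain segment to segment.
0–2 s: v starts -7 cm/s; Δx = -7·2 + ½·1·2² = -12 cm; v ends -5 cm/s.
2–8 s: v starts -5 cm/s; Δx = -5·6 + ½·-9·6² = -192 cm; v ends -59 cm/s.
8–11 s: v starts -59 cm/s; Δx = -59·3 + ½·5·3² = -154.5 cm; v ends -44 cm/s.
11–17 s: v starts -44 cm/s; Δx = -44·6 + ½·-6·6² = -372 cm; v ends -80 cm/s.
x(17) = -4 + Σ Δx = -734.5 cm.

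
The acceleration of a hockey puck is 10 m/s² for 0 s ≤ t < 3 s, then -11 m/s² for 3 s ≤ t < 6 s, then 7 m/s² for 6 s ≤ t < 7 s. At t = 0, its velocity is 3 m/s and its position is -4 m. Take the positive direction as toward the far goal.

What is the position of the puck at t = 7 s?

103 m

On each constant-a segment, Δv = aΔt and Δx = v₀Δt + ½aΔt²; chain segment to segment.
0–3 s: v starts 3 m/s; Δx = 3·3 + ½·10·3² = 54 m; v ends 33 m/s.
3–6 s: v starts 33 m/s; Δx = 33·3 + ½·-11·3² = 49.5 m; v ends 0 m/s.
6–7 s: v starts 0 m/s; Δx = 0·1 + ½·7·1² = 3.5 m; v ends 7 m/s.
x(7) = -4 + Σ Δx = 103 m.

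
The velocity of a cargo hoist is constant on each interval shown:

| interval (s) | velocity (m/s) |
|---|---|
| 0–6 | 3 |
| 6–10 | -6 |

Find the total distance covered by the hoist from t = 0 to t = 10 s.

42 m

Total distance travelled is ∫|v| dt — sum the magnitudes of each area piece.
0–6 s: |3| × 6 = 18 m
6–10 s: |-6| × 4 = 24 m
Total distance = 42 m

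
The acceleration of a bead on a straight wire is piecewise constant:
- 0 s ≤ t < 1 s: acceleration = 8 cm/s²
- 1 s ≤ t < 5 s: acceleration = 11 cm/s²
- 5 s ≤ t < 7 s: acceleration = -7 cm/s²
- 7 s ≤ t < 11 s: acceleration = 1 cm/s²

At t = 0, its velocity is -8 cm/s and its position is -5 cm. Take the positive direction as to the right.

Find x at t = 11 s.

281 cm

On each constant-a segment, Δv = aΔt and Δx = v₀Δt + ½aΔt²; chain segment to segment.
0–1 s: v starts -8 cm/s; Δx = -8·1 + ½·8·1² = -4 cm; v ends 0 cm/s.
1–5 s: v starts 0 cm/s; Δx = 0·4 + ½·11·4² = 88 cm; v ends 44 cm/s.
5–7 s: v starts 44 cm/s; Δx = 44·2 + ½·-7·2² = 74 cm; v ends 30 cm/s.
7–11 s: v starts 30 cm/s; Δx = 30·4 + ½·1·4² = 128 cm; v ends 34 cm/s.
x(11) = -5 + Σ Δx = 281 cm.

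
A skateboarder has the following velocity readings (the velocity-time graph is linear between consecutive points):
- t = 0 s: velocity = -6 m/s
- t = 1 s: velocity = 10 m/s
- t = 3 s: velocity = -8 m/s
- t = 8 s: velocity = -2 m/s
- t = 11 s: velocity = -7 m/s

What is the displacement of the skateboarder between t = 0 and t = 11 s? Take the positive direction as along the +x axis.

-34.5 m

Net displacement equals the area under the velocity-time graph (areas below the axis count negative).
0–1 s: ½(-6 + 10)(1) = 2 m
1–3 s: ½(10 + -8)(2) = 2 m
3–8 s: ½(-8 + -2)(5) = -25 m
8–11 s: ½(-2 + -7)(3) = -13.5 m
Net displacement = -34.5 m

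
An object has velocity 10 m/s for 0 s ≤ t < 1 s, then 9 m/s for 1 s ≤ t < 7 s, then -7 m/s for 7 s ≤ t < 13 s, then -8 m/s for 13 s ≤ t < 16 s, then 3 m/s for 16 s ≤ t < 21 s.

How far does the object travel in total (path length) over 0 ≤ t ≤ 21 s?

Total distance travelled is ∫|v| dt — sum the magnitudes of each area piece.
0–1 s: |10| × 1 = 10 m
1–7 s: |9| × 6 = 54 m
7–13 s: |-7| × 6 = 42 m
13–16 s: |-8| × 3 = 24 m
16–21 s: |3| × 5 = 15 m
Total distance = 145 m

145 m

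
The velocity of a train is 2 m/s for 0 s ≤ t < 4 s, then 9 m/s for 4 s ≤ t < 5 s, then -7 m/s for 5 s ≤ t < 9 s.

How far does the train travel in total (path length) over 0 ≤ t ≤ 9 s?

45 m

Total distance travelled is ∫|v| dt — sum the magnitudes of each area piece.
0–4 s: |2| × 4 = 8 m
4–5 s: |9| × 1 = 9 m
5–9 s: |-7| × 4 = 28 m
Total distance = 45 m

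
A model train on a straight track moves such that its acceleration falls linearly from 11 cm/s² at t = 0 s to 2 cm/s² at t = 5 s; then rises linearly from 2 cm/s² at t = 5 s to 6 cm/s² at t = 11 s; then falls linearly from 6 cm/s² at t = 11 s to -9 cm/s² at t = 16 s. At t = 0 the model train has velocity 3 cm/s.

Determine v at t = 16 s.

52 cm/s

Δv equals the area under the a-t graph; then v = v₀ + Δv.
0–5 s: ½(11 + 2)(5) = 32.5 cm/s
5–11 s: ½(2 + 6)(6) = 24 cm/s
11–16 s: ½(6 + -9)(5) = -7.5 cm/s
Δv = 49 cm/s, so v(16) = 3 + (49) = 52 cm/s.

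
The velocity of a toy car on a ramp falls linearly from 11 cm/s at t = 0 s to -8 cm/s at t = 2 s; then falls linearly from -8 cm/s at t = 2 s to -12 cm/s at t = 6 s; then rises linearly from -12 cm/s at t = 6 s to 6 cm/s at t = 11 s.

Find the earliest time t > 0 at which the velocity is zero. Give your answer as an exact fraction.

v changes sign on 0–2 s (from 11 to -8); the graph is linear there, so v = 0 at t = 0 + (-11)·(2 − 0)/(-8 − 11) = 22/19 s.

t = 22/19 s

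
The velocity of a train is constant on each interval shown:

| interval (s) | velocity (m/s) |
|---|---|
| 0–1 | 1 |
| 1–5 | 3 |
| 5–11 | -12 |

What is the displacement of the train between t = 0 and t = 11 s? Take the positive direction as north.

-59 m

Displacement is the signed area under the v-t curve.
0–1 s: 1 × 1 = 1 m
1–5 s: 3 × 4 = 12 m
5–11 s: -12 × 6 = -72 m
Net displacement = -59 m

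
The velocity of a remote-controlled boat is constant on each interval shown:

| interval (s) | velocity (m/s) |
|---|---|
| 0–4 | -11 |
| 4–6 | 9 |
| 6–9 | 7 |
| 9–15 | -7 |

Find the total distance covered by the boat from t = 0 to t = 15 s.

Distance (not displacement) is the total path length: add the absolute areas under v-t.
0–4 s: |-11| × 4 = 44 m
4–6 s: |9| × 2 = 18 m
6–9 s: |7| × 3 = 21 m
9–15 s: |-7| × 6 = 42 m
Total distance = 125 m

125 m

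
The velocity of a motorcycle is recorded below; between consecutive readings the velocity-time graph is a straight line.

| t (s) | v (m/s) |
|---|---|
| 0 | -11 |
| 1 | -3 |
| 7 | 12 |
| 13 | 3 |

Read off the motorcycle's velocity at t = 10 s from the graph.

7.5 m/s

On 7–13 s the graph is linear from 12 to 3 m/s: v(10) = 12 + (3 − 12)·(10 − 7)/(13 − 7) = 7.5 m/s.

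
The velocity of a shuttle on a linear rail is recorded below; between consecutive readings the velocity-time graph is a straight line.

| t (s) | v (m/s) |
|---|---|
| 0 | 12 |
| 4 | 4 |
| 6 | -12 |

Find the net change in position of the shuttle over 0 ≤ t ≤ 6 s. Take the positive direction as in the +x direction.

Displacement is the signed area under the v-t curve.
0–4 s: ½(12 + 4)(4) = 32 m
4–6 s: ½(4 + -12)(2) = -8 m
Net displacement = 24 m

24 m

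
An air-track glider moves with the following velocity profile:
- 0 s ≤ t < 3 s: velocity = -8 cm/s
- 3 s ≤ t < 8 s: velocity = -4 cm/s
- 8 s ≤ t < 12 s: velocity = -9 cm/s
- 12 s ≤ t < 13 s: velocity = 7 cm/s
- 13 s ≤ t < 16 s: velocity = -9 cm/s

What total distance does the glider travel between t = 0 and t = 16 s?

Total distance travelled is ∫|v| dt — sum the magnitudes of each area piece.
0–3 s: |-8| × 3 = 24 cm
3–8 s: |-4| × 5 = 20 cm
8–12 s: |-9| × 4 = 36 cm
12–13 s: |7| × 1 = 7 cm
13–16 s: |-9| × 3 = 27 cm
Total distance = 114 cm

114 cm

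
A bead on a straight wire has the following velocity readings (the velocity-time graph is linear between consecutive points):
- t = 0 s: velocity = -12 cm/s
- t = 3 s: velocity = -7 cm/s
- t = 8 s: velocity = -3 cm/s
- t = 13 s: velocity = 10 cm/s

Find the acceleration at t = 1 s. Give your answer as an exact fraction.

5/3 cm/s²

Acceleration is the slope of the v-t graph on 0–3 s: (-7 − -12)/(3 − 0) = 5/3 cm/s².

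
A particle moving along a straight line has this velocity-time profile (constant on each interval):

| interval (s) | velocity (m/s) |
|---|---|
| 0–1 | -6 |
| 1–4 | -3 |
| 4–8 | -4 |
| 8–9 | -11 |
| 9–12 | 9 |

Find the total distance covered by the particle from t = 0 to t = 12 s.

Total distance travelled is ∫|v| dt — sum the magnitudes of each area piece.
0–1 s: |-6| × 1 = 6 m
1–4 s: |-3| × 3 = 9 m
4–8 s: |-4| × 4 = 16 m
8–9 s: |-11| × 1 = 11 m
9–12 s: |9| × 3 = 27 m
Total distance = 69 m

69 m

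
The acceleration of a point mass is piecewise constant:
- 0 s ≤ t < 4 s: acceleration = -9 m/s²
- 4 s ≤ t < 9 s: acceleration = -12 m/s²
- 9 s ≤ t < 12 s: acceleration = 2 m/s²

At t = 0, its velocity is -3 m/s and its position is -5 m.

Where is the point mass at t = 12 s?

-722 m

On each constant-a segment, Δv = aΔt and Δx = v₀Δt + ½aΔt²; chain segment to segment.
0–4 s: v starts -3 m/s; Δx = -3·4 + ½·-9·4² = -84 m; v ends -39 m/s.
4–9 s: v starts -39 m/s; Δx = -39·5 + ½·-12·5² = -345 m; v ends -99 m/s.
9–12 s: v starts -99 m/s; Δx = -99·3 + ½·2·3² = -288 m; v ends -93 m/s.
x(12) = -5 + Σ Δx = -722 m.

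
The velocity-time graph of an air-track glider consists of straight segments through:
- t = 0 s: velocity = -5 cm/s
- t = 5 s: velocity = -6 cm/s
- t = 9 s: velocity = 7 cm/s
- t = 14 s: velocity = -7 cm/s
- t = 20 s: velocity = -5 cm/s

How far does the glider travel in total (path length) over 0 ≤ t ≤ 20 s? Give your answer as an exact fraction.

Total distance travelled is ∫|v| dt — sum the magnitudes of each area piece.
0–5 s: |½(-5 + -6)(5)| = 27.5 cm
5–9 s: v = 0 at t = 89/13 s; triangle areas 72/13 + 98/13 = 170/13 cm
9–14 s: v = 0 at t = 11.5 s; triangle areas 8.75 + 8.75 = 17.5 cm
14–20 s: |½(-7 + -5)(6)| = 36 cm
Total distance = 1223/13 cm

1223/13 cm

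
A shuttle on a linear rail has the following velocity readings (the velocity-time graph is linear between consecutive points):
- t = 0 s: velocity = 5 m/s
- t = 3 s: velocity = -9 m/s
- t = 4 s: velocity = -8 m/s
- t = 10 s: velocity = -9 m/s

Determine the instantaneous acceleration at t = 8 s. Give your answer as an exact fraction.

Acceleration is the slope of the v-t graph on 4–10 s: (-9 − -8)/(10 − 4) = -1/6 m/s².

-1/6 m/s²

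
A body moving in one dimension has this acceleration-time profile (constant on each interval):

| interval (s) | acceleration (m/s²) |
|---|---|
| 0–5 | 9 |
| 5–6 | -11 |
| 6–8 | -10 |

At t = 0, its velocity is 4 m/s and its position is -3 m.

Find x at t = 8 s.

229 m

On each constant-a segment, Δv = aΔt and Δx = v₀Δt + ½aΔt²; chain segment to segment.
0–5 s: v starts 4 m/s; Δx = 4·5 + ½·9·5² = 132.5 m; v ends 49 m/s.
5–6 s: v starts 49 m/s; Δx = 49·1 + ½·-11·1² = 43.5 m; v ends 38 m/s.
6–8 s: v starts 38 m/s; Δx = 38·2 + ½·-10·2² = 56 m; v ends 18 m/s.
x(8) = -3 + Σ Δx = 229 m.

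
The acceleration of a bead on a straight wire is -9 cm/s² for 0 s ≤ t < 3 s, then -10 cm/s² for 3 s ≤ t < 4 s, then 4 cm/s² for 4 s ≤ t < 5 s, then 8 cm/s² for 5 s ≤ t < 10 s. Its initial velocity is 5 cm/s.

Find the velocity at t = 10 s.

Δv equals the area under the a-t graph; then v = v₀ + Δv.
0–3 s: -9 × 3 = -27 cm/s
3–4 s: -10 × 1 = -10 cm/s
4–5 s: 4 × 1 = 4 cm/s
5–10 s: 8 × 5 = 40 cm/s
Δv = 7 cm/s, so v(10) = 5 + (7) = 12 cm/s.

12 cm/s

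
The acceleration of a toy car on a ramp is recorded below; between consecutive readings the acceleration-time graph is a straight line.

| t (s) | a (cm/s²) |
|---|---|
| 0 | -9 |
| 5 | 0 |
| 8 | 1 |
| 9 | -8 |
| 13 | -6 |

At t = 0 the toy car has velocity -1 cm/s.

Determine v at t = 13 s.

-53.5 cm/s

Δv equals the area under the a-t graph; then v = v₀ + Δv.
0–5 s: ½(-9 + 0)(5) = -22.5 cm/s
5–8 s: ½(0 + 1)(3) = 1.5 cm/s
8–9 s: ½(1 + -8)(1) = -3.5 cm/s
9–13 s: ½(-8 + -6)(4) = -28 cm/s
Δv = -52.5 cm/s, so v(13) = -1 + (-52.5) = -53.5 cm/s.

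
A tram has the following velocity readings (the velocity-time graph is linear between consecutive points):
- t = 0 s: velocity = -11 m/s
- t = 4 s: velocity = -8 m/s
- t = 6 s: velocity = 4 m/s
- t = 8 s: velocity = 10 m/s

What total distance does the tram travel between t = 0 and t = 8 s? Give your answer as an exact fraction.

Distance (not displacement) is the total path length: add the absolute areas under v-t.
0–4 s: |½(-11 + -8)(4)| = 38 m
4–6 s: v = 0 at t = 16/3 s; triangle areas 16/3 + 4/3 = 20/3 m
6–8 s: |½(4 + 10)(2)| = 14 m
Total distance = 176/3 m

176/3 m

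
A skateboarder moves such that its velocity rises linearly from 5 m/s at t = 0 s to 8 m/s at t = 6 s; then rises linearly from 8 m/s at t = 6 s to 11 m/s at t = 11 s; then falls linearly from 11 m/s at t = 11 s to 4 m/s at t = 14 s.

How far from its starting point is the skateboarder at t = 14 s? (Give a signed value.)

Displacement is the signed area under the v-t curve.
0–6 s: ½(5 + 8)(6) = 39 m
6–11 s: ½(8 + 11)(5) = 47.5 m
11–14 s: ½(11 + 4)(3) = 22.5 m
Net displacement = 109 m

109 m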